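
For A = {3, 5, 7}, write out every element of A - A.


A - A = {a - a' : a, a' ∈ A}.
Compute a - a' for each ordered pair (a, a'):
a = 3: 3-3=0, 3-5=-2, 3-7=-4
a = 5: 5-3=2, 5-5=0, 5-7=-2
a = 7: 7-3=4, 7-5=2, 7-7=0
Collecting distinct values (and noting 0 appears from a-a):
A - A = {-4, -2, 0, 2, 4}
|A - A| = 5

A - A = {-4, -2, 0, 2, 4}


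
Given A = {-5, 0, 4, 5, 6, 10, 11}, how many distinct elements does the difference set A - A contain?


A - A = {a - a' : a, a' ∈ A}; |A| = 7.
Bounds: 2|A|-1 ≤ |A - A| ≤ |A|² - |A| + 1, i.e. 13 ≤ |A - A| ≤ 43.
Note: 0 ∈ A - A always (from a - a). The set is symmetric: if d ∈ A - A then -d ∈ A - A.
Enumerate nonzero differences d = a - a' with a > a' (then include -d):
Positive differences: {1, 2, 4, 5, 6, 7, 9, 10, 11, 15, 16}
Full difference set: {0} ∪ (positive diffs) ∪ (negative diffs).
|A - A| = 1 + 2·11 = 23 (matches direct enumeration: 23).

|A - A| = 23


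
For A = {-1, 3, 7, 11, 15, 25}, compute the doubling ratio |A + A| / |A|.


|A| = 6.
Compute A + A by enumerating all 36 pairs.
A + A = {-2, 2, 6, 10, 14, 18, 22, 24, 26, 28, 30, 32, 36, 40, 50}, so |A + A| = 15.
K = |A + A| / |A| = 15/6 = 5/2 ≈ 2.5000.
Reference: AP of size 6 gives K = 11/6 ≈ 1.8333; a fully generic set of size 6 gives K ≈ 3.5000.

|A| = 6, |A + A| = 15, K = 15/6 = 5/2.


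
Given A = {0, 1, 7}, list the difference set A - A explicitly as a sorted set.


A - A = {a - a' : a, a' ∈ A}.
Compute a - a' for each ordered pair (a, a'):
a = 0: 0-0=0, 0-1=-1, 0-7=-7
a = 1: 1-0=1, 1-1=0, 1-7=-6
a = 7: 7-0=7, 7-1=6, 7-7=0
Collecting distinct values (and noting 0 appears from a-a):
A - A = {-7, -6, -1, 0, 1, 6, 7}
|A - A| = 7

A - A = {-7, -6, -1, 0, 1, 6, 7}


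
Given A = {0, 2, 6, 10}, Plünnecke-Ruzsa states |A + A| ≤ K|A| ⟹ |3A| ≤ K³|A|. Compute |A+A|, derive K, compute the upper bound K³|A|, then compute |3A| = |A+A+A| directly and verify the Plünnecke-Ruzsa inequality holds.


|A| = 4.
Step 1: Compute A + A by enumerating all 16 pairs.
A + A = {0, 2, 4, 6, 8, 10, 12, 16, 20}, so |A + A| = 9.
Step 2: Doubling constant K = |A + A|/|A| = 9/4 = 9/4 ≈ 2.2500.
Step 3: Plünnecke-Ruzsa gives |3A| ≤ K³·|A| = (2.2500)³ · 4 ≈ 45.5625.
Step 4: Compute 3A = A + A + A directly by enumerating all triples (a,b,c) ∈ A³; |3A| = 14.
Step 5: Check 14 ≤ 45.5625? Yes ✓.

K = 9/4, Plünnecke-Ruzsa bound K³|A| ≈ 45.5625, |3A| = 14, inequality holds.


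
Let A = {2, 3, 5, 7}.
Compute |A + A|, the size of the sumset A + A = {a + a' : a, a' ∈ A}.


A + A = {a + a' : a, a' ∈ A}; |A| = 4.
General bounds: 2|A| - 1 ≤ |A + A| ≤ |A|(|A|+1)/2, i.e. 7 ≤ |A + A| ≤ 10.
Lower bound 2|A|-1 is attained iff A is an arithmetic progression.
Enumerate sums a + a' for a ≤ a' (symmetric, so this suffices):
a = 2: 2+2=4, 2+3=5, 2+5=7, 2+7=9
a = 3: 3+3=6, 3+5=8, 3+7=10
a = 5: 5+5=10, 5+7=12
a = 7: 7+7=14
Distinct sums: {4, 5, 6, 7, 8, 9, 10, 12, 14}
|A + A| = 9

|A + A| = 9


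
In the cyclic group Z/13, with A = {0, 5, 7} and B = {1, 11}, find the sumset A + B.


Work in Z/13Z: reduce every sum a + b modulo 13.
Enumerate all 6 pairs:
a = 0: 0+1=1, 0+11=11
a = 5: 5+1=6, 5+11=3
a = 7: 7+1=8, 7+11=5
Distinct residues collected: {1, 3, 5, 6, 8, 11}
|A + B| = 6 (out of 13 total residues).

A + B = {1, 3, 5, 6, 8, 11}


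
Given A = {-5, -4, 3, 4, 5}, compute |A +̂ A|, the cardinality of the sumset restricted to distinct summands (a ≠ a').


Restricted sumset: A +̂ A = {a + a' : a ∈ A, a' ∈ A, a ≠ a'}.
Equivalently, take A + A and drop any sum 2a that is achievable ONLY as a + a for a ∈ A (i.e. sums representable only with equal summands).
Enumerate pairs (a, a') with a < a' (symmetric, so each unordered pair gives one sum; this covers all a ≠ a'):
  -5 + -4 = -9
  -5 + 3 = -2
  -5 + 4 = -1
  -5 + 5 = 0
  -4 + 3 = -1
  -4 + 4 = 0
  -4 + 5 = 1
  3 + 4 = 7
  3 + 5 = 8
  4 + 5 = 9
Collected distinct sums: {-9, -2, -1, 0, 1, 7, 8, 9}
|A +̂ A| = 8
(Reference bound: |A +̂ A| ≥ 2|A| - 3 for |A| ≥ 2, with |A| = 5 giving ≥ 7.)

|A +̂ A| = 8


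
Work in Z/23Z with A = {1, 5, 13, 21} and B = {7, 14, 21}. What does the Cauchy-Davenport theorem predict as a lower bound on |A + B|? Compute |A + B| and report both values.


Cauchy-Davenport: |A + B| ≥ min(p, |A| + |B| - 1) for A, B nonempty in Z/pZ.
|A| = 4, |B| = 3, p = 23.
CD lower bound = min(23, 4 + 3 - 1) = min(23, 6) = 6.
Compute A + B mod 23 directly:
a = 1: 1+7=8, 1+14=15, 1+21=22
a = 5: 5+7=12, 5+14=19, 5+21=3
a = 13: 13+7=20, 13+14=4, 13+21=11
a = 21: 21+7=5, 21+14=12, 21+21=19
A + B = {3, 4, 5, 8, 11, 12, 15, 19, 20, 22}, so |A + B| = 10.
Verify: 10 ≥ 6? Yes ✓.

CD lower bound = 6, actual |A + B| = 10.


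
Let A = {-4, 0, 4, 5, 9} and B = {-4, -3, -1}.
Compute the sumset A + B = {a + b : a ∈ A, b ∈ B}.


A + B = {a + b : a ∈ A, b ∈ B}.
Enumerate all |A|·|B| = 5·3 = 15 pairs (a, b) and collect distinct sums.
a = -4: -4+-4=-8, -4+-3=-7, -4+-1=-5
a = 0: 0+-4=-4, 0+-3=-3, 0+-1=-1
a = 4: 4+-4=0, 4+-3=1, 4+-1=3
a = 5: 5+-4=1, 5+-3=2, 5+-1=4
a = 9: 9+-4=5, 9+-3=6, 9+-1=8
Collecting distinct sums: A + B = {-8, -7, -5, -4, -3, -1, 0, 1, 2, 3, 4, 5, 6, 8}
|A + B| = 14

A + B = {-8, -7, -5, -4, -3, -1, 0, 1, 2, 3, 4, 5, 6, 8}


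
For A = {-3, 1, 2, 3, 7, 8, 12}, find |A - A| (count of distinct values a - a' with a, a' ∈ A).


A - A = {a - a' : a, a' ∈ A}; |A| = 7.
Bounds: 2|A|-1 ≤ |A - A| ≤ |A|² - |A| + 1, i.e. 13 ≤ |A - A| ≤ 43.
Note: 0 ∈ A - A always (from a - a). The set is symmetric: if d ∈ A - A then -d ∈ A - A.
Enumerate nonzero differences d = a - a' with a > a' (then include -d):
Positive differences: {1, 2, 4, 5, 6, 7, 9, 10, 11, 15}
Full difference set: {0} ∪ (positive diffs) ∪ (negative diffs).
|A - A| = 1 + 2·10 = 21 (matches direct enumeration: 21).

|A - A| = 21


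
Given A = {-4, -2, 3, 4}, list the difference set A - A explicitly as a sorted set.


A - A = {a - a' : a, a' ∈ A}.
Compute a - a' for each ordered pair (a, a'):
a = -4: -4--4=0, -4--2=-2, -4-3=-7, -4-4=-8
a = -2: -2--4=2, -2--2=0, -2-3=-5, -2-4=-6
a = 3: 3--4=7, 3--2=5, 3-3=0, 3-4=-1
a = 4: 4--4=8, 4--2=6, 4-3=1, 4-4=0
Collecting distinct values (and noting 0 appears from a-a):
A - A = {-8, -7, -6, -5, -2, -1, 0, 1, 2, 5, 6, 7, 8}
|A - A| = 13

A - A = {-8, -7, -6, -5, -2, -1, 0, 1, 2, 5, 6, 7, 8}


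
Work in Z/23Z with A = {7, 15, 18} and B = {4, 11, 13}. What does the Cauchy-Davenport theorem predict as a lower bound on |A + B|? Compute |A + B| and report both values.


Cauchy-Davenport: |A + B| ≥ min(p, |A| + |B| - 1) for A, B nonempty in Z/pZ.
|A| = 3, |B| = 3, p = 23.
CD lower bound = min(23, 3 + 3 - 1) = min(23, 5) = 5.
Compute A + B mod 23 directly:
a = 7: 7+4=11, 7+11=18, 7+13=20
a = 15: 15+4=19, 15+11=3, 15+13=5
a = 18: 18+4=22, 18+11=6, 18+13=8
A + B = {3, 5, 6, 8, 11, 18, 19, 20, 22}, so |A + B| = 9.
Verify: 9 ≥ 5? Yes ✓.

CD lower bound = 5, actual |A + B| = 9.


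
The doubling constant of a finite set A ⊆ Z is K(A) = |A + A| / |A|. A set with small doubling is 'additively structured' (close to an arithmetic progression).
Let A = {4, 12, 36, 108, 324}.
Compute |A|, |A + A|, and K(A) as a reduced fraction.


|A| = 5.
Compute A + A by enumerating all 25 pairs.
A + A = {8, 16, 24, 40, 48, 72, 112, 120, 144, 216, 328, 336, 360, 432, 648}, so |A + A| = 15.
K = |A + A| / |A| = 15/5 = 3/1 ≈ 3.0000.
Reference: AP of size 5 gives K = 9/5 ≈ 1.8000; a fully generic set of size 5 gives K ≈ 3.0000.

|A| = 5, |A + A| = 15, K = 15/5 = 3/1.


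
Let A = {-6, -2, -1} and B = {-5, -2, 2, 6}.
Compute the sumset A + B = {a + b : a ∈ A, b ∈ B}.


A + B = {a + b : a ∈ A, b ∈ B}.
Enumerate all |A|·|B| = 3·4 = 12 pairs (a, b) and collect distinct sums.
a = -6: -6+-5=-11, -6+-2=-8, -6+2=-4, -6+6=0
a = -2: -2+-5=-7, -2+-2=-4, -2+2=0, -2+6=4
a = -1: -1+-5=-6, -1+-2=-3, -1+2=1, -1+6=5
Collecting distinct sums: A + B = {-11, -8, -7, -6, -4, -3, 0, 1, 4, 5}
|A + B| = 10

A + B = {-11, -8, -7, -6, -4, -3, 0, 1, 4, 5}


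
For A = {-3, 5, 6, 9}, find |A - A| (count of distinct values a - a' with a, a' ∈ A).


A - A = {a - a' : a, a' ∈ A}; |A| = 4.
Bounds: 2|A|-1 ≤ |A - A| ≤ |A|² - |A| + 1, i.e. 7 ≤ |A - A| ≤ 13.
Note: 0 ∈ A - A always (from a - a). The set is symmetric: if d ∈ A - A then -d ∈ A - A.
Enumerate nonzero differences d = a - a' with a > a' (then include -d):
Positive differences: {1, 3, 4, 8, 9, 12}
Full difference set: {0} ∪ (positive diffs) ∪ (negative diffs).
|A - A| = 1 + 2·6 = 13 (matches direct enumeration: 13).

|A - A| = 13


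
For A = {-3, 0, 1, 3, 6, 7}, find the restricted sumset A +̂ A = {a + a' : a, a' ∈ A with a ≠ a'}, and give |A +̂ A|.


Restricted sumset: A +̂ A = {a + a' : a ∈ A, a' ∈ A, a ≠ a'}.
Equivalently, take A + A and drop any sum 2a that is achievable ONLY as a + a for a ∈ A (i.e. sums representable only with equal summands).
Enumerate pairs (a, a') with a < a' (symmetric, so each unordered pair gives one sum; this covers all a ≠ a'):
  -3 + 0 = -3
  -3 + 1 = -2
  -3 + 3 = 0
  -3 + 6 = 3
  -3 + 7 = 4
  0 + 1 = 1
  0 + 3 = 3
  0 + 6 = 6
  0 + 7 = 7
  1 + 3 = 4
  1 + 6 = 7
  1 + 7 = 8
  3 + 6 = 9
  3 + 7 = 10
  6 + 7 = 13
Collected distinct sums: {-3, -2, 0, 1, 3, 4, 6, 7, 8, 9, 10, 13}
|A +̂ A| = 12
(Reference bound: |A +̂ A| ≥ 2|A| - 3 for |A| ≥ 2, with |A| = 6 giving ≥ 9.)

|A +̂ A| = 12


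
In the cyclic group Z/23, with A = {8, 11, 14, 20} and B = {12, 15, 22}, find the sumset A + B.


Work in Z/23Z: reduce every sum a + b modulo 23.
Enumerate all 12 pairs:
a = 8: 8+12=20, 8+15=0, 8+22=7
a = 11: 11+12=0, 11+15=3, 11+22=10
a = 14: 14+12=3, 14+15=6, 14+22=13
a = 20: 20+12=9, 20+15=12, 20+22=19
Distinct residues collected: {0, 3, 6, 7, 9, 10, 12, 13, 19, 20}
|A + B| = 10 (out of 23 total residues).

A + B = {0, 3, 6, 7, 9, 10, 12, 13, 19, 20}


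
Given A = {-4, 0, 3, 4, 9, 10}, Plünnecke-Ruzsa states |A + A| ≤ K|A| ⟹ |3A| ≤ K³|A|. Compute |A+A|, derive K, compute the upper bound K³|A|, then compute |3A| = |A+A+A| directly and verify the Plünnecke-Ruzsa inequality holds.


|A| = 6.
Step 1: Compute A + A by enumerating all 36 pairs.
A + A = {-8, -4, -1, 0, 3, 4, 5, 6, 7, 8, 9, 10, 12, 13, 14, 18, 19, 20}, so |A + A| = 18.
Step 2: Doubling constant K = |A + A|/|A| = 18/6 = 18/6 ≈ 3.0000.
Step 3: Plünnecke-Ruzsa gives |3A| ≤ K³·|A| = (3.0000)³ · 6 ≈ 162.0000.
Step 4: Compute 3A = A + A + A directly by enumerating all triples (a,b,c) ∈ A³; |3A| = 34.
Step 5: Check 34 ≤ 162.0000? Yes ✓.

K = 18/6, Plünnecke-Ruzsa bound K³|A| ≈ 162.0000, |3A| = 34, inequality holds.


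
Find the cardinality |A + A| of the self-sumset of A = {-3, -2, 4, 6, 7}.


A + A = {a + a' : a, a' ∈ A}; |A| = 5.
General bounds: 2|A| - 1 ≤ |A + A| ≤ |A|(|A|+1)/2, i.e. 9 ≤ |A + A| ≤ 15.
Lower bound 2|A|-1 is attained iff A is an arithmetic progression.
Enumerate sums a + a' for a ≤ a' (symmetric, so this suffices):
a = -3: -3+-3=-6, -3+-2=-5, -3+4=1, -3+6=3, -3+7=4
a = -2: -2+-2=-4, -2+4=2, -2+6=4, -2+7=5
a = 4: 4+4=8, 4+6=10, 4+7=11
a = 6: 6+6=12, 6+7=13
a = 7: 7+7=14
Distinct sums: {-6, -5, -4, 1, 2, 3, 4, 5, 8, 10, 11, 12, 13, 14}
|A + A| = 14

|A + A| = 14


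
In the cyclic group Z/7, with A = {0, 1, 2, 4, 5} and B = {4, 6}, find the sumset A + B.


Work in Z/7Z: reduce every sum a + b modulo 7.
Enumerate all 10 pairs:
a = 0: 0+4=4, 0+6=6
a = 1: 1+4=5, 1+6=0
a = 2: 2+4=6, 2+6=1
a = 4: 4+4=1, 4+6=3
a = 5: 5+4=2, 5+6=4
Distinct residues collected: {0, 1, 2, 3, 4, 5, 6}
|A + B| = 7 (out of 7 total residues).

A + B = {0, 1, 2, 3, 4, 5, 6}


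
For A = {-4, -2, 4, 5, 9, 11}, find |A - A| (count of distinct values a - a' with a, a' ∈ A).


A - A = {a - a' : a, a' ∈ A}; |A| = 6.
Bounds: 2|A|-1 ≤ |A - A| ≤ |A|² - |A| + 1, i.e. 11 ≤ |A - A| ≤ 31.
Note: 0 ∈ A - A always (from a - a). The set is symmetric: if d ∈ A - A then -d ∈ A - A.
Enumerate nonzero differences d = a - a' with a > a' (then include -d):
Positive differences: {1, 2, 4, 5, 6, 7, 8, 9, 11, 13, 15}
Full difference set: {0} ∪ (positive diffs) ∪ (negative diffs).
|A - A| = 1 + 2·11 = 23 (matches direct enumeration: 23).

|A - A| = 23


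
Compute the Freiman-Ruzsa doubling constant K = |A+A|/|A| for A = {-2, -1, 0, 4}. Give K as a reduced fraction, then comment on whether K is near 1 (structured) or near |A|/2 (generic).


|A| = 4.
Compute A + A by enumerating all 16 pairs.
A + A = {-4, -3, -2, -1, 0, 2, 3, 4, 8}, so |A + A| = 9.
K = |A + A| / |A| = 9/4 (already in lowest terms) ≈ 2.2500.
Reference: AP of size 4 gives K = 7/4 ≈ 1.7500; a fully generic set of size 4 gives K ≈ 2.5000.

|A| = 4, |A + A| = 9, K = 9/4.


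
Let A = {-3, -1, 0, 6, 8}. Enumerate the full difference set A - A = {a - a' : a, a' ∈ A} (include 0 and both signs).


A - A = {a - a' : a, a' ∈ A}.
Compute a - a' for each ordered pair (a, a'):
a = -3: -3--3=0, -3--1=-2, -3-0=-3, -3-6=-9, -3-8=-11
a = -1: -1--3=2, -1--1=0, -1-0=-1, -1-6=-7, -1-8=-9
a = 0: 0--3=3, 0--1=1, 0-0=0, 0-6=-6, 0-8=-8
a = 6: 6--3=9, 6--1=7, 6-0=6, 6-6=0, 6-8=-2
a = 8: 8--3=11, 8--1=9, 8-0=8, 8-6=2, 8-8=0
Collecting distinct values (and noting 0 appears from a-a):
A - A = {-11, -9, -8, -7, -6, -3, -2, -1, 0, 1, 2, 3, 6, 7, 8, 9, 11}
|A - A| = 17

A - A = {-11, -9, -8, -7, -6, -3, -2, -1, 0, 1, 2, 3, 6, 7, 8, 9, 11}


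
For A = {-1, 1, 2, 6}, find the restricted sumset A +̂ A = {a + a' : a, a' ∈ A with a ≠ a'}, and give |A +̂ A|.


Restricted sumset: A +̂ A = {a + a' : a ∈ A, a' ∈ A, a ≠ a'}.
Equivalently, take A + A and drop any sum 2a that is achievable ONLY as a + a for a ∈ A (i.e. sums representable only with equal summands).
Enumerate pairs (a, a') with a < a' (symmetric, so each unordered pair gives one sum; this covers all a ≠ a'):
  -1 + 1 = 0
  -1 + 2 = 1
  -1 + 6 = 5
  1 + 2 = 3
  1 + 6 = 7
  2 + 6 = 8
Collected distinct sums: {0, 1, 3, 5, 7, 8}
|A +̂ A| = 6
(Reference bound: |A +̂ A| ≥ 2|A| - 3 for |A| ≥ 2, with |A| = 4 giving ≥ 5.)

|A +̂ A| = 6


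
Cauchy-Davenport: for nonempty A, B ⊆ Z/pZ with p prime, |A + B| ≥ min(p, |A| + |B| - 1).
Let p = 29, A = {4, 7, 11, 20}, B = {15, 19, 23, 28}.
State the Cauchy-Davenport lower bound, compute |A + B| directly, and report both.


Cauchy-Davenport: |A + B| ≥ min(p, |A| + |B| - 1) for A, B nonempty in Z/pZ.
|A| = 4, |B| = 4, p = 29.
CD lower bound = min(29, 4 + 4 - 1) = min(29, 7) = 7.
Compute A + B mod 29 directly:
a = 4: 4+15=19, 4+19=23, 4+23=27, 4+28=3
a = 7: 7+15=22, 7+19=26, 7+23=1, 7+28=6
a = 11: 11+15=26, 11+19=1, 11+23=5, 11+28=10
a = 20: 20+15=6, 20+19=10, 20+23=14, 20+28=19
A + B = {1, 3, 5, 6, 10, 14, 19, 22, 23, 26, 27}, so |A + B| = 11.
Verify: 11 ≥ 7? Yes ✓.

CD lower bound = 7, actual |A + B| = 11.


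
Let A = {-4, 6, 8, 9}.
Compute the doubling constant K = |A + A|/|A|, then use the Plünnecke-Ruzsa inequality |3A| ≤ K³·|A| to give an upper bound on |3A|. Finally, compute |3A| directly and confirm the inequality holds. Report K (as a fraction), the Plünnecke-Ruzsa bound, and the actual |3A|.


|A| = 4.
Step 1: Compute A + A by enumerating all 16 pairs.
A + A = {-8, 2, 4, 5, 12, 14, 15, 16, 17, 18}, so |A + A| = 10.
Step 2: Doubling constant K = |A + A|/|A| = 10/4 = 10/4 ≈ 2.5000.
Step 3: Plünnecke-Ruzsa gives |3A| ≤ K³·|A| = (2.5000)³ · 4 ≈ 62.5000.
Step 4: Compute 3A = A + A + A directly by enumerating all triples (a,b,c) ∈ A³; |3A| = 19.
Step 5: Check 19 ≤ 62.5000? Yes ✓.

K = 10/4, Plünnecke-Ruzsa bound K³|A| ≈ 62.5000, |3A| = 19, inequality holds.


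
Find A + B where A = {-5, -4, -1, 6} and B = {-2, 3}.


A + B = {a + b : a ∈ A, b ∈ B}.
Enumerate all |A|·|B| = 4·2 = 8 pairs (a, b) and collect distinct sums.
a = -5: -5+-2=-7, -5+3=-2
a = -4: -4+-2=-6, -4+3=-1
a = -1: -1+-2=-3, -1+3=2
a = 6: 6+-2=4, 6+3=9
Collecting distinct sums: A + B = {-7, -6, -3, -2, -1, 2, 4, 9}
|A + B| = 8

A + B = {-7, -6, -3, -2, -1, 2, 4, 9}


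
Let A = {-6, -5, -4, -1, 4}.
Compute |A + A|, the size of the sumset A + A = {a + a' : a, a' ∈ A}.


A + A = {a + a' : a, a' ∈ A}; |A| = 5.
General bounds: 2|A| - 1 ≤ |A + A| ≤ |A|(|A|+1)/2, i.e. 9 ≤ |A + A| ≤ 15.
Lower bound 2|A|-1 is attained iff A is an arithmetic progression.
Enumerate sums a + a' for a ≤ a' (symmetric, so this suffices):
a = -6: -6+-6=-12, -6+-5=-11, -6+-4=-10, -6+-1=-7, -6+4=-2
a = -5: -5+-5=-10, -5+-4=-9, -5+-1=-6, -5+4=-1
a = -4: -4+-4=-8, -4+-1=-5, -4+4=0
a = -1: -1+-1=-2, -1+4=3
a = 4: 4+4=8
Distinct sums: {-12, -11, -10, -9, -8, -7, -6, -5, -2, -1, 0, 3, 8}
|A + A| = 13

|A + A| = 13


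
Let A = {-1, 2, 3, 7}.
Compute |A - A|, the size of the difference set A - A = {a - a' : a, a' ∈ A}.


A - A = {a - a' : a, a' ∈ A}; |A| = 4.
Bounds: 2|A|-1 ≤ |A - A| ≤ |A|² - |A| + 1, i.e. 7 ≤ |A - A| ≤ 13.
Note: 0 ∈ A - A always (from a - a). The set is symmetric: if d ∈ A - A then -d ∈ A - A.
Enumerate nonzero differences d = a - a' with a > a' (then include -d):
Positive differences: {1, 3, 4, 5, 8}
Full difference set: {0} ∪ (positive diffs) ∪ (negative diffs).
|A - A| = 1 + 2·5 = 11 (matches direct enumeration: 11).

|A - A| = 11


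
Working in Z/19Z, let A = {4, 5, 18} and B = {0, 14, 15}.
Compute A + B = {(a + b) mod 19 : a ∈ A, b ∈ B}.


Work in Z/19Z: reduce every sum a + b modulo 19.
Enumerate all 9 pairs:
a = 4: 4+0=4, 4+14=18, 4+15=0
a = 5: 5+0=5, 5+14=0, 5+15=1
a = 18: 18+0=18, 18+14=13, 18+15=14
Distinct residues collected: {0, 1, 4, 5, 13, 14, 18}
|A + B| = 7 (out of 19 total residues).

A + B = {0, 1, 4, 5, 13, 14, 18}


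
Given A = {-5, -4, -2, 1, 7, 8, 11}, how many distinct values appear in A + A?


A + A = {a + a' : a, a' ∈ A}; |A| = 7.
General bounds: 2|A| - 1 ≤ |A + A| ≤ |A|(|A|+1)/2, i.e. 13 ≤ |A + A| ≤ 28.
Lower bound 2|A|-1 is attained iff A is an arithmetic progression.
Enumerate sums a + a' for a ≤ a' (symmetric, so this suffices):
a = -5: -5+-5=-10, -5+-4=-9, -5+-2=-7, -5+1=-4, -5+7=2, -5+8=3, -5+11=6
a = -4: -4+-4=-8, -4+-2=-6, -4+1=-3, -4+7=3, -4+8=4, -4+11=7
a = -2: -2+-2=-4, -2+1=-1, -2+7=5, -2+8=6, -2+11=9
a = 1: 1+1=2, 1+7=8, 1+8=9, 1+11=12
a = 7: 7+7=14, 7+8=15, 7+11=18
a = 8: 8+8=16, 8+11=19
a = 11: 11+11=22
Distinct sums: {-10, -9, -8, -7, -6, -4, -3, -1, 2, 3, 4, 5, 6, 7, 8, 9, 12, 14, 15, 16, 18, 19, 22}
|A + A| = 23

|A + A| = 23


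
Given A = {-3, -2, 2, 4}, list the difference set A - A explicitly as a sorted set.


A - A = {a - a' : a, a' ∈ A}.
Compute a - a' for each ordered pair (a, a'):
a = -3: -3--3=0, -3--2=-1, -3-2=-5, -3-4=-7
a = -2: -2--3=1, -2--2=0, -2-2=-4, -2-4=-6
a = 2: 2--3=5, 2--2=4, 2-2=0, 2-4=-2
a = 4: 4--3=7, 4--2=6, 4-2=2, 4-4=0
Collecting distinct values (and noting 0 appears from a-a):
A - A = {-7, -6, -5, -4, -2, -1, 0, 1, 2, 4, 5, 6, 7}
|A - A| = 13

A - A = {-7, -6, -5, -4, -2, -1, 0, 1, 2, 4, 5, 6, 7}


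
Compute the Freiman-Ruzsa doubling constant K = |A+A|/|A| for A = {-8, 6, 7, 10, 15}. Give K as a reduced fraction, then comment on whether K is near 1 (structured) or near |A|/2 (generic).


|A| = 5.
Compute A + A by enumerating all 25 pairs.
A + A = {-16, -2, -1, 2, 7, 12, 13, 14, 16, 17, 20, 21, 22, 25, 30}, so |A + A| = 15.
K = |A + A| / |A| = 15/5 = 3/1 ≈ 3.0000.
Reference: AP of size 5 gives K = 9/5 ≈ 1.8000; a fully generic set of size 5 gives K ≈ 3.0000.

|A| = 5, |A + A| = 15, K = 15/5 = 3/1.


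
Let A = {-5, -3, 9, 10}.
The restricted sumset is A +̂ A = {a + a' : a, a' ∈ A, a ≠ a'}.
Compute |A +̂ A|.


Restricted sumset: A +̂ A = {a + a' : a ∈ A, a' ∈ A, a ≠ a'}.
Equivalently, take A + A and drop any sum 2a that is achievable ONLY as a + a for a ∈ A (i.e. sums representable only with equal summands).
Enumerate pairs (a, a') with a < a' (symmetric, so each unordered pair gives one sum; this covers all a ≠ a'):
  -5 + -3 = -8
  -5 + 9 = 4
  -5 + 10 = 5
  -3 + 9 = 6
  -3 + 10 = 7
  9 + 10 = 19
Collected distinct sums: {-8, 4, 5, 6, 7, 19}
|A +̂ A| = 6
(Reference bound: |A +̂ A| ≥ 2|A| - 3 for |A| ≥ 2, with |A| = 4 giving ≥ 5.)

|A +̂ A| = 6


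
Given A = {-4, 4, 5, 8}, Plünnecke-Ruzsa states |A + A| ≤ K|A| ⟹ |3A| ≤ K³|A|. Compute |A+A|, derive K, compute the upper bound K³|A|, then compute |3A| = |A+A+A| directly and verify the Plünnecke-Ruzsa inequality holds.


|A| = 4.
Step 1: Compute A + A by enumerating all 16 pairs.
A + A = {-8, 0, 1, 4, 8, 9, 10, 12, 13, 16}, so |A + A| = 10.
Step 2: Doubling constant K = |A + A|/|A| = 10/4 = 10/4 ≈ 2.5000.
Step 3: Plünnecke-Ruzsa gives |3A| ≤ K³·|A| = (2.5000)³ · 4 ≈ 62.5000.
Step 4: Compute 3A = A + A + A directly by enumerating all triples (a,b,c) ∈ A³; |3A| = 19.
Step 5: Check 19 ≤ 62.5000? Yes ✓.

K = 10/4, Plünnecke-Ruzsa bound K³|A| ≈ 62.5000, |3A| = 19, inequality holds.


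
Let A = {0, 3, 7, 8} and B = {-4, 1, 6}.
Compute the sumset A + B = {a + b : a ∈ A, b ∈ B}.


A + B = {a + b : a ∈ A, b ∈ B}.
Enumerate all |A|·|B| = 4·3 = 12 pairs (a, b) and collect distinct sums.
a = 0: 0+-4=-4, 0+1=1, 0+6=6
a = 3: 3+-4=-1, 3+1=4, 3+6=9
a = 7: 7+-4=3, 7+1=8, 7+6=13
a = 8: 8+-4=4, 8+1=9, 8+6=14
Collecting distinct sums: A + B = {-4, -1, 1, 3, 4, 6, 8, 9, 13, 14}
|A + B| = 10

A + B = {-4, -1, 1, 3, 4, 6, 8, 9, 13, 14}


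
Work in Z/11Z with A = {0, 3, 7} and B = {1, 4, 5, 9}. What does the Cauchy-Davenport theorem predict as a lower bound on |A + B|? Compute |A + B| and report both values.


Cauchy-Davenport: |A + B| ≥ min(p, |A| + |B| - 1) for A, B nonempty in Z/pZ.
|A| = 3, |B| = 4, p = 11.
CD lower bound = min(11, 3 + 4 - 1) = min(11, 6) = 6.
Compute A + B mod 11 directly:
a = 0: 0+1=1, 0+4=4, 0+5=5, 0+9=9
a = 3: 3+1=4, 3+4=7, 3+5=8, 3+9=1
a = 7: 7+1=8, 7+4=0, 7+5=1, 7+9=5
A + B = {0, 1, 4, 5, 7, 8, 9}, so |A + B| = 7.
Verify: 7 ≥ 6? Yes ✓.

CD lower bound = 6, actual |A + B| = 7.


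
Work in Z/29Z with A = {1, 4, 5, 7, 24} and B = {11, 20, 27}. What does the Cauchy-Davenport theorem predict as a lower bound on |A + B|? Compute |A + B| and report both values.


Cauchy-Davenport: |A + B| ≥ min(p, |A| + |B| - 1) for A, B nonempty in Z/pZ.
|A| = 5, |B| = 3, p = 29.
CD lower bound = min(29, 5 + 3 - 1) = min(29, 7) = 7.
Compute A + B mod 29 directly:
a = 1: 1+11=12, 1+20=21, 1+27=28
a = 4: 4+11=15, 4+20=24, 4+27=2
a = 5: 5+11=16, 5+20=25, 5+27=3
a = 7: 7+11=18, 7+20=27, 7+27=5
a = 24: 24+11=6, 24+20=15, 24+27=22
A + B = {2, 3, 5, 6, 12, 15, 16, 18, 21, 22, 24, 25, 27, 28}, so |A + B| = 14.
Verify: 14 ≥ 7? Yes ✓.

CD lower bound = 7, actual |A + B| = 14.


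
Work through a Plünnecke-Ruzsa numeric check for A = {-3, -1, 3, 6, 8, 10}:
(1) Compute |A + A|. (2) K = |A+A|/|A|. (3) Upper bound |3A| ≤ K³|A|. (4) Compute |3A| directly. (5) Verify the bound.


|A| = 6.
Step 1: Compute A + A by enumerating all 36 pairs.
A + A = {-6, -4, -2, 0, 2, 3, 5, 6, 7, 9, 11, 12, 13, 14, 16, 18, 20}, so |A + A| = 17.
Step 2: Doubling constant K = |A + A|/|A| = 17/6 = 17/6 ≈ 2.8333.
Step 3: Plünnecke-Ruzsa gives |3A| ≤ K³·|A| = (2.8333)³ · 6 ≈ 136.4722.
Step 4: Compute 3A = A + A + A directly by enumerating all triples (a,b,c) ∈ A³; |3A| = 32.
Step 5: Check 32 ≤ 136.4722? Yes ✓.

K = 17/6, Plünnecke-Ruzsa bound K³|A| ≈ 136.4722, |3A| = 32, inequality holds.


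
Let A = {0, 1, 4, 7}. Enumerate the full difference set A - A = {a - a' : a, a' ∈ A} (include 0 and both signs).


A - A = {a - a' : a, a' ∈ A}.
Compute a - a' for each ordered pair (a, a'):
a = 0: 0-0=0, 0-1=-1, 0-4=-4, 0-7=-7
a = 1: 1-0=1, 1-1=0, 1-4=-3, 1-7=-6
a = 4: 4-0=4, 4-1=3, 4-4=0, 4-7=-3
a = 7: 7-0=7, 7-1=6, 7-4=3, 7-7=0
Collecting distinct values (and noting 0 appears from a-a):
A - A = {-7, -6, -4, -3, -1, 0, 1, 3, 4, 6, 7}
|A - A| = 11

A - A = {-7, -6, -4, -3, -1, 0, 1, 3, 4, 6, 7}


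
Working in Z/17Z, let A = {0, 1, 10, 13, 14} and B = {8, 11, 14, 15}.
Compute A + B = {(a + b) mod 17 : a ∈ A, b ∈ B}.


Work in Z/17Z: reduce every sum a + b modulo 17.
Enumerate all 20 pairs:
a = 0: 0+8=8, 0+11=11, 0+14=14, 0+15=15
a = 1: 1+8=9, 1+11=12, 1+14=15, 1+15=16
a = 10: 10+8=1, 10+11=4, 10+14=7, 10+15=8
a = 13: 13+8=4, 13+11=7, 13+14=10, 13+15=11
a = 14: 14+8=5, 14+11=8, 14+14=11, 14+15=12
Distinct residues collected: {1, 4, 5, 7, 8, 9, 10, 11, 12, 14, 15, 16}
|A + B| = 12 (out of 17 total residues).

A + B = {1, 4, 5, 7, 8, 9, 10, 11, 12, 14, 15, 16}


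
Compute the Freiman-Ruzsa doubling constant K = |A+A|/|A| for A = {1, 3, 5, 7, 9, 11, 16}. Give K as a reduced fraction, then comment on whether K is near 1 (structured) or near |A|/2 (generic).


|A| = 7.
Compute A + A by enumerating all 49 pairs.
A + A = {2, 4, 6, 8, 10, 12, 14, 16, 17, 18, 19, 20, 21, 22, 23, 25, 27, 32}, so |A + A| = 18.
K = |A + A| / |A| = 18/7 (already in lowest terms) ≈ 2.5714.
Reference: AP of size 7 gives K = 13/7 ≈ 1.8571; a fully generic set of size 7 gives K ≈ 4.0000.

|A| = 7, |A + A| = 18, K = 18/7.


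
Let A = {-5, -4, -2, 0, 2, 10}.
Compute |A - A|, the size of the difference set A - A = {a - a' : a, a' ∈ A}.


A - A = {a - a' : a, a' ∈ A}; |A| = 6.
Bounds: 2|A|-1 ≤ |A - A| ≤ |A|² - |A| + 1, i.e. 11 ≤ |A - A| ≤ 31.
Note: 0 ∈ A - A always (from a - a). The set is symmetric: if d ∈ A - A then -d ∈ A - A.
Enumerate nonzero differences d = a - a' with a > a' (then include -d):
Positive differences: {1, 2, 3, 4, 5, 6, 7, 8, 10, 12, 14, 15}
Full difference set: {0} ∪ (positive diffs) ∪ (negative diffs).
|A - A| = 1 + 2·12 = 25 (matches direct enumeration: 25).

|A - A| = 25


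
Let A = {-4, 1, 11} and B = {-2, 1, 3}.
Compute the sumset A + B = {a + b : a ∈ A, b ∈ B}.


A + B = {a + b : a ∈ A, b ∈ B}.
Enumerate all |A|·|B| = 3·3 = 9 pairs (a, b) and collect distinct sums.
a = -4: -4+-2=-6, -4+1=-3, -4+3=-1
a = 1: 1+-2=-1, 1+1=2, 1+3=4
a = 11: 11+-2=9, 11+1=12, 11+3=14
Collecting distinct sums: A + B = {-6, -3, -1, 2, 4, 9, 12, 14}
|A + B| = 8

A + B = {-6, -3, -1, 2, 4, 9, 12, 14}


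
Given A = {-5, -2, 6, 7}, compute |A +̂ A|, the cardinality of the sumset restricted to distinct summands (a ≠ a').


Restricted sumset: A +̂ A = {a + a' : a ∈ A, a' ∈ A, a ≠ a'}.
Equivalently, take A + A and drop any sum 2a that is achievable ONLY as a + a for a ∈ A (i.e. sums representable only with equal summands).
Enumerate pairs (a, a') with a < a' (symmetric, so each unordered pair gives one sum; this covers all a ≠ a'):
  -5 + -2 = -7
  -5 + 6 = 1
  -5 + 7 = 2
  -2 + 6 = 4
  -2 + 7 = 5
  6 + 7 = 13
Collected distinct sums: {-7, 1, 2, 4, 5, 13}
|A +̂ A| = 6
(Reference bound: |A +̂ A| ≥ 2|A| - 3 for |A| ≥ 2, with |A| = 4 giving ≥ 5.)

|A +̂ A| = 6


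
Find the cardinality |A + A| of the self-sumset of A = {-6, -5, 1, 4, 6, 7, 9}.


A + A = {a + a' : a, a' ∈ A}; |A| = 7.
General bounds: 2|A| - 1 ≤ |A + A| ≤ |A|(|A|+1)/2, i.e. 13 ≤ |A + A| ≤ 28.
Lower bound 2|A|-1 is attained iff A is an arithmetic progression.
Enumerate sums a + a' for a ≤ a' (symmetric, so this suffices):
a = -6: -6+-6=-12, -6+-5=-11, -6+1=-5, -6+4=-2, -6+6=0, -6+7=1, -6+9=3
a = -5: -5+-5=-10, -5+1=-4, -5+4=-1, -5+6=1, -5+7=2, -5+9=4
a = 1: 1+1=2, 1+4=5, 1+6=7, 1+7=8, 1+9=10
a = 4: 4+4=8, 4+6=10, 4+7=11, 4+9=13
a = 6: 6+6=12, 6+7=13, 6+9=15
a = 7: 7+7=14, 7+9=16
a = 9: 9+9=18
Distinct sums: {-12, -11, -10, -5, -4, -2, -1, 0, 1, 2, 3, 4, 5, 7, 8, 10, 11, 12, 13, 14, 15, 16, 18}
|A + A| = 23

|A + A| = 23


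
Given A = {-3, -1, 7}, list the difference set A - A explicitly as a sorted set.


A - A = {a - a' : a, a' ∈ A}.
Compute a - a' for each ordered pair (a, a'):
a = -3: -3--3=0, -3--1=-2, -3-7=-10
a = -1: -1--3=2, -1--1=0, -1-7=-8
a = 7: 7--3=10, 7--1=8, 7-7=0
Collecting distinct values (and noting 0 appears from a-a):
A - A = {-10, -8, -2, 0, 2, 8, 10}
|A - A| = 7

A - A = {-10, -8, -2, 0, 2, 8, 10}


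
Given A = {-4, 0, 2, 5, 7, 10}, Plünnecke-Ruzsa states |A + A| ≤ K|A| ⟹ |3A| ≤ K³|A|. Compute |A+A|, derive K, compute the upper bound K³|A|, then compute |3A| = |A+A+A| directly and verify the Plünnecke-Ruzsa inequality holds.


|A| = 6.
Step 1: Compute A + A by enumerating all 36 pairs.
A + A = {-8, -4, -2, 0, 1, 2, 3, 4, 5, 6, 7, 9, 10, 12, 14, 15, 17, 20}, so |A + A| = 18.
Step 2: Doubling constant K = |A + A|/|A| = 18/6 = 18/6 ≈ 3.0000.
Step 3: Plünnecke-Ruzsa gives |3A| ≤ K³·|A| = (3.0000)³ · 6 ≈ 162.0000.
Step 4: Compute 3A = A + A + A directly by enumerating all triples (a,b,c) ∈ A³; |3A| = 33.
Step 5: Check 33 ≤ 162.0000? Yes ✓.

K = 18/6, Plünnecke-Ruzsa bound K³|A| ≈ 162.0000, |3A| = 33, inequality holds.


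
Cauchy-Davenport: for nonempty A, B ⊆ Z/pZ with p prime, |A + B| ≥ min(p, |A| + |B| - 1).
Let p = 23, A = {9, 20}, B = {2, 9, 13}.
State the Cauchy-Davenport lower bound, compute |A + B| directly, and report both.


Cauchy-Davenport: |A + B| ≥ min(p, |A| + |B| - 1) for A, B nonempty in Z/pZ.
|A| = 2, |B| = 3, p = 23.
CD lower bound = min(23, 2 + 3 - 1) = min(23, 4) = 4.
Compute A + B mod 23 directly:
a = 9: 9+2=11, 9+9=18, 9+13=22
a = 20: 20+2=22, 20+9=6, 20+13=10
A + B = {6, 10, 11, 18, 22}, so |A + B| = 5.
Verify: 5 ≥ 4? Yes ✓.

CD lower bound = 4, actual |A + B| = 5.


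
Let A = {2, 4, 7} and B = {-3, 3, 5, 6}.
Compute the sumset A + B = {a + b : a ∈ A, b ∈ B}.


A + B = {a + b : a ∈ A, b ∈ B}.
Enumerate all |A|·|B| = 3·4 = 12 pairs (a, b) and collect distinct sums.
a = 2: 2+-3=-1, 2+3=5, 2+5=7, 2+6=8
a = 4: 4+-3=1, 4+3=7, 4+5=9, 4+6=10
a = 7: 7+-3=4, 7+3=10, 7+5=12, 7+6=13
Collecting distinct sums: A + B = {-1, 1, 4, 5, 7, 8, 9, 10, 12, 13}
|A + B| = 10

A + B = {-1, 1, 4, 5, 7, 8, 9, 10, 12, 13}


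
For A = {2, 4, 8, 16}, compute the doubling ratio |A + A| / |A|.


|A| = 4.
Compute A + A by enumerating all 16 pairs.
A + A = {4, 6, 8, 10, 12, 16, 18, 20, 24, 32}, so |A + A| = 10.
K = |A + A| / |A| = 10/4 = 5/2 ≈ 2.5000.
Reference: AP of size 4 gives K = 7/4 ≈ 1.7500; a fully generic set of size 4 gives K ≈ 2.5000.

|A| = 4, |A + A| = 10, K = 10/4 = 5/2.


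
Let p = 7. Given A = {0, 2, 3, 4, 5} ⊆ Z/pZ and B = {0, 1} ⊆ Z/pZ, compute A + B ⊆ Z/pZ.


Work in Z/7Z: reduce every sum a + b modulo 7.
Enumerate all 10 pairs:
a = 0: 0+0=0, 0+1=1
a = 2: 2+0=2, 2+1=3
a = 3: 3+0=3, 3+1=4
a = 4: 4+0=4, 4+1=5
a = 5: 5+0=5, 5+1=6
Distinct residues collected: {0, 1, 2, 3, 4, 5, 6}
|A + B| = 7 (out of 7 total residues).

A + B = {0, 1, 2, 3, 4, 5, 6}


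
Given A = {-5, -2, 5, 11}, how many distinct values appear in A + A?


A + A = {a + a' : a, a' ∈ A}; |A| = 4.
General bounds: 2|A| - 1 ≤ |A + A| ≤ |A|(|A|+1)/2, i.e. 7 ≤ |A + A| ≤ 10.
Lower bound 2|A|-1 is attained iff A is an arithmetic progression.
Enumerate sums a + a' for a ≤ a' (symmetric, so this suffices):
a = -5: -5+-5=-10, -5+-2=-7, -5+5=0, -5+11=6
a = -2: -2+-2=-4, -2+5=3, -2+11=9
a = 5: 5+5=10, 5+11=16
a = 11: 11+11=22
Distinct sums: {-10, -7, -4, 0, 3, 6, 9, 10, 16, 22}
|A + A| = 10

|A + A| = 10


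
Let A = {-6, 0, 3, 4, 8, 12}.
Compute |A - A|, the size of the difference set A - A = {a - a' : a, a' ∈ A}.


A - A = {a - a' : a, a' ∈ A}; |A| = 6.
Bounds: 2|A|-1 ≤ |A - A| ≤ |A|² - |A| + 1, i.e. 11 ≤ |A - A| ≤ 31.
Note: 0 ∈ A - A always (from a - a). The set is symmetric: if d ∈ A - A then -d ∈ A - A.
Enumerate nonzero differences d = a - a' with a > a' (then include -d):
Positive differences: {1, 3, 4, 5, 6, 8, 9, 10, 12, 14, 18}
Full difference set: {0} ∪ (positive diffs) ∪ (negative diffs).
|A - A| = 1 + 2·11 = 23 (matches direct enumeration: 23).

|A - A| = 23


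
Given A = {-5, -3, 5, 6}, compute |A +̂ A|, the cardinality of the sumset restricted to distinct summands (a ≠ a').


Restricted sumset: A +̂ A = {a + a' : a ∈ A, a' ∈ A, a ≠ a'}.
Equivalently, take A + A and drop any sum 2a that is achievable ONLY as a + a for a ∈ A (i.e. sums representable only with equal summands).
Enumerate pairs (a, a') with a < a' (symmetric, so each unordered pair gives one sum; this covers all a ≠ a'):
  -5 + -3 = -8
  -5 + 5 = 0
  -5 + 6 = 1
  -3 + 5 = 2
  -3 + 6 = 3
  5 + 6 = 11
Collected distinct sums: {-8, 0, 1, 2, 3, 11}
|A +̂ A| = 6
(Reference bound: |A +̂ A| ≥ 2|A| - 3 for |A| ≥ 2, with |A| = 4 giving ≥ 5.)

|A +̂ A| = 6


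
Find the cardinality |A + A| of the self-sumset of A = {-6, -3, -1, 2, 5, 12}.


A + A = {a + a' : a, a' ∈ A}; |A| = 6.
General bounds: 2|A| - 1 ≤ |A + A| ≤ |A|(|A|+1)/2, i.e. 11 ≤ |A + A| ≤ 21.
Lower bound 2|A|-1 is attained iff A is an arithmetic progression.
Enumerate sums a + a' for a ≤ a' (symmetric, so this suffices):
a = -6: -6+-6=-12, -6+-3=-9, -6+-1=-7, -6+2=-4, -6+5=-1, -6+12=6
a = -3: -3+-3=-6, -3+-1=-4, -3+2=-1, -3+5=2, -3+12=9
a = -1: -1+-1=-2, -1+2=1, -1+5=4, -1+12=11
a = 2: 2+2=4, 2+5=7, 2+12=14
a = 5: 5+5=10, 5+12=17
a = 12: 12+12=24
Distinct sums: {-12, -9, -7, -6, -4, -2, -1, 1, 2, 4, 6, 7, 9, 10, 11, 14, 17, 24}
|A + A| = 18

|A + A| = 18


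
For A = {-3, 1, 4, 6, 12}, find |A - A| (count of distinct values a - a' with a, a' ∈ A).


A - A = {a - a' : a, a' ∈ A}; |A| = 5.
Bounds: 2|A|-1 ≤ |A - A| ≤ |A|² - |A| + 1, i.e. 9 ≤ |A - A| ≤ 21.
Note: 0 ∈ A - A always (from a - a). The set is symmetric: if d ∈ A - A then -d ∈ A - A.
Enumerate nonzero differences d = a - a' with a > a' (then include -d):
Positive differences: {2, 3, 4, 5, 6, 7, 8, 9, 11, 15}
Full difference set: {0} ∪ (positive diffs) ∪ (negative diffs).
|A - A| = 1 + 2·10 = 21 (matches direct enumeration: 21).

|A - A| = 21


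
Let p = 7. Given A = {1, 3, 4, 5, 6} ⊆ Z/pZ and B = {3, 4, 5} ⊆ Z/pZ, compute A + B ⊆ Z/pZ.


Work in Z/7Z: reduce every sum a + b modulo 7.
Enumerate all 15 pairs:
a = 1: 1+3=4, 1+4=5, 1+5=6
a = 3: 3+3=6, 3+4=0, 3+5=1
a = 4: 4+3=0, 4+4=1, 4+5=2
a = 5: 5+3=1, 5+4=2, 5+5=3
a = 6: 6+3=2, 6+4=3, 6+5=4
Distinct residues collected: {0, 1, 2, 3, 4, 5, 6}
|A + B| = 7 (out of 7 total residues).

A + B = {0, 1, 2, 3, 4, 5, 6}


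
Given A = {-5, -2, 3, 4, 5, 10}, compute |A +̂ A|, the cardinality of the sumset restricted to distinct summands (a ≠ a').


Restricted sumset: A +̂ A = {a + a' : a ∈ A, a' ∈ A, a ≠ a'}.
Equivalently, take A + A and drop any sum 2a that is achievable ONLY as a + a for a ∈ A (i.e. sums representable only with equal summands).
Enumerate pairs (a, a') with a < a' (symmetric, so each unordered pair gives one sum; this covers all a ≠ a'):
  -5 + -2 = -7
  -5 + 3 = -2
  -5 + 4 = -1
  -5 + 5 = 0
  -5 + 10 = 5
  -2 + 3 = 1
  -2 + 4 = 2
  -2 + 5 = 3
  -2 + 10 = 8
  3 + 4 = 7
  3 + 5 = 8
  3 + 10 = 13
  4 + 5 = 9
  4 + 10 = 14
  5 + 10 = 15
Collected distinct sums: {-7, -2, -1, 0, 1, 2, 3, 5, 7, 8, 9, 13, 14, 15}
|A +̂ A| = 14
(Reference bound: |A +̂ A| ≥ 2|A| - 3 for |A| ≥ 2, with |A| = 6 giving ≥ 9.)

|A +̂ A| = 14


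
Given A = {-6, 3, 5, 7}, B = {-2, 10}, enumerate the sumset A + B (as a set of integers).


A + B = {a + b : a ∈ A, b ∈ B}.
Enumerate all |A|·|B| = 4·2 = 8 pairs (a, b) and collect distinct sums.
a = -6: -6+-2=-8, -6+10=4
a = 3: 3+-2=1, 3+10=13
a = 5: 5+-2=3, 5+10=15
a = 7: 7+-2=5, 7+10=17
Collecting distinct sums: A + B = {-8, 1, 3, 4, 5, 13, 15, 17}
|A + B| = 8

A + B = {-8, 1, 3, 4, 5, 13, 15, 17}


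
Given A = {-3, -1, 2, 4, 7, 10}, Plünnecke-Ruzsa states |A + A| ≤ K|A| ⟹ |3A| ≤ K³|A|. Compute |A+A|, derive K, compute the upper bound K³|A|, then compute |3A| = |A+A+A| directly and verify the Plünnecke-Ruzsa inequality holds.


|A| = 6.
Step 1: Compute A + A by enumerating all 36 pairs.
A + A = {-6, -4, -2, -1, 1, 3, 4, 6, 7, 8, 9, 11, 12, 14, 17, 20}, so |A + A| = 16.
Step 2: Doubling constant K = |A + A|/|A| = 16/6 = 16/6 ≈ 2.6667.
Step 3: Plünnecke-Ruzsa gives |3A| ≤ K³·|A| = (2.6667)³ · 6 ≈ 113.7778.
Step 4: Compute 3A = A + A + A directly by enumerating all triples (a,b,c) ∈ A³; |3A| = 31.
Step 5: Check 31 ≤ 113.7778? Yes ✓.

K = 16/6, Plünnecke-Ruzsa bound K³|A| ≈ 113.7778, |3A| = 31, inequality holds.


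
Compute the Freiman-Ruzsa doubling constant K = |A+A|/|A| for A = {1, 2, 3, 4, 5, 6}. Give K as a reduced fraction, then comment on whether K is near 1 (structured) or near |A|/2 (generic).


|A| = 6.
Compute A + A by enumerating all 36 pairs.
A + A = {2, 3, 4, 5, 6, 7, 8, 9, 10, 11, 12}, so |A + A| = 11.
K = |A + A| / |A| = 11/6 (already in lowest terms) ≈ 1.8333.
Reference: AP of size 6 gives K = 11/6 ≈ 1.8333; a fully generic set of size 6 gives K ≈ 3.5000.

|A| = 6, |A + A| = 11, K = 11/6.


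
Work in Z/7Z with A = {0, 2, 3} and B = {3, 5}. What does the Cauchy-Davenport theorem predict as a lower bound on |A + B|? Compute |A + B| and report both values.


Cauchy-Davenport: |A + B| ≥ min(p, |A| + |B| - 1) for A, B nonempty in Z/pZ.
|A| = 3, |B| = 2, p = 7.
CD lower bound = min(7, 3 + 2 - 1) = min(7, 4) = 4.
Compute A + B mod 7 directly:
a = 0: 0+3=3, 0+5=5
a = 2: 2+3=5, 2+5=0
a = 3: 3+3=6, 3+5=1
A + B = {0, 1, 3, 5, 6}, so |A + B| = 5.
Verify: 5 ≥ 4? Yes ✓.

CD lower bound = 4, actual |A + B| = 5.


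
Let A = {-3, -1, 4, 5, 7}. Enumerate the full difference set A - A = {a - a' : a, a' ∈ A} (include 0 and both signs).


A - A = {a - a' : a, a' ∈ A}.
Compute a - a' for each ordered pair (a, a'):
a = -3: -3--3=0, -3--1=-2, -3-4=-7, -3-5=-8, -3-7=-10
a = -1: -1--3=2, -1--1=0, -1-4=-5, -1-5=-6, -1-7=-8
a = 4: 4--3=7, 4--1=5, 4-4=0, 4-5=-1, 4-7=-3
a = 5: 5--3=8, 5--1=6, 5-4=1, 5-5=0, 5-7=-2
a = 7: 7--3=10, 7--1=8, 7-4=3, 7-5=2, 7-7=0
Collecting distinct values (and noting 0 appears from a-a):
A - A = {-10, -8, -7, -6, -5, -3, -2, -1, 0, 1, 2, 3, 5, 6, 7, 8, 10}
|A - A| = 17

A - A = {-10, -8, -7, -6, -5, -3, -2, -1, 0, 1, 2, 3, 5, 6, 7, 8, 10}


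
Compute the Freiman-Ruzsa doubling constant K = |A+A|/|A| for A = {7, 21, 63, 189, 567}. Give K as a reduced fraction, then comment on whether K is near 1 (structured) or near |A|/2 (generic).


|A| = 5.
Compute A + A by enumerating all 25 pairs.
A + A = {14, 28, 42, 70, 84, 126, 196, 210, 252, 378, 574, 588, 630, 756, 1134}, so |A + A| = 15.
K = |A + A| / |A| = 15/5 = 3/1 ≈ 3.0000.
Reference: AP of size 5 gives K = 9/5 ≈ 1.8000; a fully generic set of size 5 gives K ≈ 3.0000.

|A| = 5, |A + A| = 15, K = 15/5 = 3/1.


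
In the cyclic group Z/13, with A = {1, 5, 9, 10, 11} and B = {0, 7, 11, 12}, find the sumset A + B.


Work in Z/13Z: reduce every sum a + b modulo 13.
Enumerate all 20 pairs:
a = 1: 1+0=1, 1+7=8, 1+11=12, 1+12=0
a = 5: 5+0=5, 5+7=12, 5+11=3, 5+12=4
a = 9: 9+0=9, 9+7=3, 9+11=7, 9+12=8
a = 10: 10+0=10, 10+7=4, 10+11=8, 10+12=9
a = 11: 11+0=11, 11+7=5, 11+11=9, 11+12=10
Distinct residues collected: {0, 1, 3, 4, 5, 7, 8, 9, 10, 11, 12}
|A + B| = 11 (out of 13 total residues).

A + B = {0, 1, 3, 4, 5, 7, 8, 9, 10, 11, 12}


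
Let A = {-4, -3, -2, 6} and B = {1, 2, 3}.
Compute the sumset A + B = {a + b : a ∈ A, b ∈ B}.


A + B = {a + b : a ∈ A, b ∈ B}.
Enumerate all |A|·|B| = 4·3 = 12 pairs (a, b) and collect distinct sums.
a = -4: -4+1=-3, -4+2=-2, -4+3=-1
a = -3: -3+1=-2, -3+2=-1, -3+3=0
a = -2: -2+1=-1, -2+2=0, -2+3=1
a = 6: 6+1=7, 6+2=8, 6+3=9
Collecting distinct sums: A + B = {-3, -2, -1, 0, 1, 7, 8, 9}
|A + B| = 8

A + B = {-3, -2, -1, 0, 1, 7, 8, 9}


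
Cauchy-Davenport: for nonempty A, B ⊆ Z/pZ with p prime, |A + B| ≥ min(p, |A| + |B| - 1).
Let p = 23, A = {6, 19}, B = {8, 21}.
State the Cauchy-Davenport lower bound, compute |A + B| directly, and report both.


Cauchy-Davenport: |A + B| ≥ min(p, |A| + |B| - 1) for A, B nonempty in Z/pZ.
|A| = 2, |B| = 2, p = 23.
CD lower bound = min(23, 2 + 2 - 1) = min(23, 3) = 3.
Compute A + B mod 23 directly:
a = 6: 6+8=14, 6+21=4
a = 19: 19+8=4, 19+21=17
A + B = {4, 14, 17}, so |A + B| = 3.
Verify: 3 ≥ 3? Yes ✓.

CD lower bound = 3, actual |A + B| = 3.


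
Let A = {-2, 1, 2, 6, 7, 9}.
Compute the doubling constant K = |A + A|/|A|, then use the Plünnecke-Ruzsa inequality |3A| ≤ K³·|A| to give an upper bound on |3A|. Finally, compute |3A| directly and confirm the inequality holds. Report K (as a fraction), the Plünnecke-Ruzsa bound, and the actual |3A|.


|A| = 6.
Step 1: Compute A + A by enumerating all 36 pairs.
A + A = {-4, -1, 0, 2, 3, 4, 5, 7, 8, 9, 10, 11, 12, 13, 14, 15, 16, 18}, so |A + A| = 18.
Step 2: Doubling constant K = |A + A|/|A| = 18/6 = 18/6 ≈ 3.0000.
Step 3: Plünnecke-Ruzsa gives |3A| ≤ K³·|A| = (3.0000)³ · 6 ≈ 162.0000.
Step 4: Compute 3A = A + A + A directly by enumerating all triples (a,b,c) ∈ A³; |3A| = 30.
Step 5: Check 30 ≤ 162.0000? Yes ✓.

K = 18/6, Plünnecke-Ruzsa bound K³|A| ≈ 162.0000, |3A| = 30, inequality holds.
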